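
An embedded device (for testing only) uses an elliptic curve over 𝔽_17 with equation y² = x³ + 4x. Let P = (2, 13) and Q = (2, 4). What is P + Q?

O

The two points share x = 2 and their y-coordinates satisfy 13 + 4 ≡ 0 (mod 17), so they are inverses. Their sum is O.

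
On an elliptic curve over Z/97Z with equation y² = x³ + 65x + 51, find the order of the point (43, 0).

2

2P: (43, 0) + (43, 0): same x and y₁ ≡ -y₂, so the sum is the point at infinity.
2P = the point at infinity, so the order is 2.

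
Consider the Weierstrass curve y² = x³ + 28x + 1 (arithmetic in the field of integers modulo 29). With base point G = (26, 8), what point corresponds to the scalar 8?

(22, 19)

Double-and-add on 8 = (1000)₂. Start with G = (26, 8) for the leading 1-bit.
double: tangent at (26, 8): λ = (3·26² + 28)/(2·8) ≡ 26/16. 16⁻¹ ≡ 20 (mod 29) since 16·20 = 320 ≡ 1, so λ ≡ 26·20 ≡ 27.
  x = λ² - 26 - 26 = 729 - 52 ≡ 10; y = λ·(26 - 10) - 8 ≡ 18. → (10, 18)
double: tangent at (10, 18): λ = (3·10² + 28)/(2·18) ≡ 9/7. 7⁻¹ ≡ 25 (mod 29), so λ ≡ 9·25 ≡ 22.
  x = λ² - 10 - 10 = 484 - 20 ≡ 0; y = λ·(10 - 0) - 18 ≡ 28. → (0, 28)
double: tangent at (0, 28): λ = (3·0² + 28)/(2·28) ≡ 28/27. 27⁻¹ ≡ 14 (mod 29) since 27·14 = 378 ≡ 1, so λ ≡ 28·14 ≡ 15.
  x = λ² - 0 - 0 = 225 - 0 ≡ 22; y = λ·(0 - 22) - 28 ≡ 19. → (22, 19)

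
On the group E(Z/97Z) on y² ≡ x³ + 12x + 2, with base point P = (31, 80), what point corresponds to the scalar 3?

Repeated addition: build up to 3P.
2P: tangent at (31, 80): λ = (3·31² + 12)/(2·80) ≡ 82/63. 63⁻¹ ≡ 77 (mod 97), so λ ≡ 82·77 ≡ 9.
  x = λ² - 31 - 31 = 81 - 62 ≡ 19; y = λ·(31 - 19) - 80 ≡ 28. → (19, 28)
3P: (19, 28) + (31, 80). λ = (80 - 28)/(31 - 19) ≡ 52/12 mod 97. 12⁻¹ ≡ 89 (mod 97), so λ ≡ 69.
  x = λ² - 19 - 31 = 4761 - 50 ≡ 55; y = λ·(19 - 55) - 28 ≡ 10. → (55, 10)

(55, 10)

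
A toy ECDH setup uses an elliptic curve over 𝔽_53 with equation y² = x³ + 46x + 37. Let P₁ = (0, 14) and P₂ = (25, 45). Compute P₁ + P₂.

(37, 44)

(0, 14) + (25, 45). λ = (45 - 14)/(25 - 0) ≡ 31/25 mod 53. 25⁻¹ ≡ 17 (mod 53) since 25·17 = 425 ≡ 1, so λ ≡ 50.
  x = λ² - 0 - 25 = 2500 - 25 ≡ 37; y = λ·(0 - 37) - 14 ≡ 44. → (37, 44)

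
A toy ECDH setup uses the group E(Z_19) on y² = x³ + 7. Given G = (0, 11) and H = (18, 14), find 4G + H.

(10, 0)

First 4G:
Repeated addition: build up to 4G.
2G: tangent at (0, 11): λ = (3·0² + 0)/(2·11) ≡ 0/3. 3⁻¹ ≡ 13 (mod 19), so λ ≡ 0·13 ≡ 0.
  x = λ² - 0 - 0 = 0 - 0 ≡ 0; y = λ·(0 - 0) - 11 ≡ 8. → (0, 8)
3G: (0, 8) + (0, 11): same x and y₁ ≡ -y₂, so the sum is O.
4G: O + (0, 11) = (0, 11) (identity).
4G = (0, 11).
Finally 4G + H:
(0, 11) + (18, 14). λ = (14 - 11)/(18 - 0) ≡ 3/18 mod 19. 18⁻¹ ≡ 18 (mod 19), so λ ≡ 16.
  x = λ² - 0 - 18 = 256 - 18 ≡ 10; y = λ·(0 - 10) - 11 ≡ 0. → (10, 0)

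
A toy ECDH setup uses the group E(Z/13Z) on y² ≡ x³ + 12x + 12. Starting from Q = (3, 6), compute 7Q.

Repeated addition: build up to 7Q.
2Q: tangent at (3, 6): λ = (3·3² + 12)/(2·6) ≡ 0/12. 12⁻¹ ≡ 12 (mod 13) since 12·12 = 144 ≡ 1, so λ ≡ 0·12 ≡ 0.
  x = λ² - 3 - 3 = 0 - 6 ≡ 7; y = λ·(3 - 7) - 6 ≡ 7. → (7, 7)
3Q: (7, 7) + (3, 6). λ = (6 - 7)/(3 - 7) ≡ 12/9 mod 13. 9⁻¹ ≡ 3 (mod 13) since 9·3 = 27 ≡ 1, so λ ≡ 10.
  x = λ² - 7 - 3 = 100 - 10 ≡ 12; y = λ·(7 - 12) - 7 ≡ 8. → (12, 8)
4Q: (12, 8) + (3, 6). λ = (6 - 8)/(3 - 12) ≡ 11/4 mod 13. 4⁻¹ ≡ 10 (mod 13), so λ ≡ 6.
  x = λ² - 12 - 3 = 36 - 15 ≡ 8; y = λ·(12 - 8) - 8 ≡ 3. → (8, 3)
5Q: (8, 3) + (3, 6). λ = (6 - 3)/(3 - 8) ≡ 3/8 mod 13. 8⁻¹ ≡ 5 (mod 13), so λ ≡ 2.
  x = λ² - 8 - 3 = 4 - 11 ≡ 6; y = λ·(8 - 6) - 3 ≡ 1. → (6, 1)
6Q: (6, 1) + (3, 6). λ = (6 - 1)/(3 - 6) ≡ 5/10 mod 13. 10⁻¹ ≡ 4 (mod 13), so λ ≡ 7.
  x = λ² - 6 - 3 = 49 - 9 ≡ 1; y = λ·(6 - 1) - 1 ≡ 8. → (1, 8)
7Q: (1, 8) + (3, 6). λ = (6 - 8)/(3 - 1) ≡ 11/2 mod 13. 2⁻¹ ≡ 7 (mod 13), so λ ≡ 12.
  x = λ² - 1 - 3 = 144 - 4 ≡ 10; y = λ·(1 - 10) - 8 ≡ 1. → (10, 1)

(10, 1)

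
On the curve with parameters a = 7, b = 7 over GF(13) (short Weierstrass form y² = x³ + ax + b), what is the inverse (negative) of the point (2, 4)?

-(2, 4) = (2, -4 mod 13) = (2, 9).

(2, 9)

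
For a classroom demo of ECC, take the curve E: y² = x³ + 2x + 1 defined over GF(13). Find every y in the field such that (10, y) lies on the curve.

x³ + 2x + 1 = 1021 ≡ 7 (mod 13).
7 is a non-residue mod 13; no y exists.

none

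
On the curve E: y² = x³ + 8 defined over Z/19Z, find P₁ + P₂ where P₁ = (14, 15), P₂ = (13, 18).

(1, 3)

(14, 15) + (13, 18). λ = (18 - 15)/(13 - 14) ≡ 3/18 mod 19. 18⁻¹ ≡ 18 (mod 19), so λ ≡ 16.
  x = λ² - 14 - 13 = 256 - 27 ≡ 1; y = λ·(14 - 1) - 15 ≡ 3. → (1, 3)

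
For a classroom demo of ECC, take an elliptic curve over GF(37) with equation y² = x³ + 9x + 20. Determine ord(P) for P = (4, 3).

2P: tangent at (4, 3): λ = (3·4² + 9)/(2·3) ≡ 20/6. 6⁻¹ ≡ 31 (mod 37), so λ ≡ 20·31 ≡ 28.
  x = λ² - 4 - 4 = 784 - 8 ≡ 36; y = λ·(4 - 36) - 3 ≡ 26. → (36, 26)
3P: (36, 26) + (4, 3). λ = (3 - 26)/(4 - 36) ≡ 14/5 mod 37. 5⁻¹ ≡ 15 (mod 37), so λ ≡ 25.
  x = λ² - 36 - 4 = 625 - 40 ≡ 30; y = λ·(36 - 30) - 26 ≡ 13. → (30, 13)
4P: (30, 13) + (4, 3). λ = (3 - 13)/(4 - 30) ≡ 27/11 mod 37. 11⁻¹ ≡ 27 (mod 37) since 11·27 = 297 ≡ 1, so λ ≡ 26.
  x = λ² - 30 - 4 = 676 - 34 ≡ 13; y = λ·(30 - 13) - 13 ≡ 22. → (13, 22)
5P: (13, 22) + (4, 3). λ = (3 - 22)/(4 - 13) ≡ 18/28 mod 37. 28⁻¹ ≡ 4 (mod 37) since 28·4 = 112 ≡ 1, so λ ≡ 35.
  x = λ² - 13 - 4 = 1225 - 17 ≡ 24; y = λ·(13 - 24) - 22 ≡ 0. → (24, 0)
6P: (24, 0) + (4, 3). λ = (3 - 0)/(4 - 24) ≡ 3/17 mod 37. 17⁻¹ ≡ 24 (mod 37), so λ ≡ 35.
  x = λ² - 24 - 4 = 1225 - 28 ≡ 13; y = λ·(24 - 13) - 0 ≡ 15. → (13, 15)
7P: (13, 15) + (4, 3). λ = (3 - 15)/(4 - 13) ≡ 25/28 mod 37. 28⁻¹ ≡ 4 (mod 37), so λ ≡ 26.
  x = λ² - 13 - 4 = 676 - 17 ≡ 30; y = λ·(13 - 30) - 15 ≡ 24. → (30, 24)
8P: (30, 24) + (4, 3). λ = (3 - 24)/(4 - 30) ≡ 16/11 mod 37. 11⁻¹ ≡ 27 (mod 37), so λ ≡ 25.
  x = λ² - 30 - 4 = 625 - 34 ≡ 36; y = λ·(30 - 36) - 24 ≡ 11. → (36, 11)
9P: (36, 11) + (4, 3). λ = (3 - 11)/(4 - 36) ≡ 29/5 mod 37. 5⁻¹ ≡ 15 (mod 37), so λ ≡ 28.
  x = λ² - 36 - 4 = 784 - 40 ≡ 4; y = λ·(36 - 4) - 11 ≡ 34. → (4, 34)
10P: (4, 34) + (4, 3): same x and y₁ ≡ -y₂, so the sum is the point at infinity.
10P = the point at infinity, so the order is 10.

10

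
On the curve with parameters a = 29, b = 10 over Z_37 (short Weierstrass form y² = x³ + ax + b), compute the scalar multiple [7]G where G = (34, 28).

(7, 36)

Double-and-add on 7 = (111)₂. Start with G = (34, 28) for the leading 1-bit.
double: tangent at (34, 28): λ = (3·34² + 29)/(2·28) ≡ 19/19. 19⁻¹ ≡ 2 (mod 37), so λ ≡ 19·2 ≡ 1.
  x = λ² - 34 - 34 = 1 - 68 ≡ 7; y = λ·(34 - 7) - 28 ≡ 36. → (7, 36)
add G: (7, 36) + (34, 28). λ = (28 - 36)/(34 - 7) ≡ 29/27 mod 37. 27⁻¹ ≡ 11 (mod 37), so λ ≡ 23.
  x = λ² - 7 - 34 = 529 - 41 ≡ 7; y = λ·(7 - 7) - 36 ≡ 1. → (7, 1)
double: tangent at (7, 1): λ = (3·7² + 29)/(2·1) ≡ 28/2. 2⁻¹ ≡ 19 (mod 37) since 2·19 = 38 ≡ 1, so λ ≡ 28·19 ≡ 14.
  x = λ² - 7 - 7 = 196 - 14 ≡ 34; y = λ·(7 - 34) - 1 ≡ 28. → (34, 28)
add G: tangent at (34, 28): λ = (3·34² + 29)/(2·28) ≡ 19/19. 19⁻¹ ≡ 2 (mod 37) since 19·2 = 38 ≡ 1, so λ ≡ 19·2 ≡ 1.
  x = λ² - 34 - 34 = 1 - 68 ≡ 7; y = λ·(34 - 7) - 28 ≡ 36. → (7, 36)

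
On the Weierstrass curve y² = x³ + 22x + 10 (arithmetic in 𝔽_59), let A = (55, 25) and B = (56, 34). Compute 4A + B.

(14, 17)

First 4A:
Repeated addition: build up to 4A.
2A: tangent at (55, 25): λ = (3·55² + 22)/(2·25) ≡ 11/50. 50⁻¹ ≡ 13 (mod 59), so λ ≡ 11·13 ≡ 25.
  x = λ² - 55 - 55 = 625 - 110 ≡ 43; y = λ·(55 - 43) - 25 ≡ 39. → (43, 39)
3A: (43, 39) + (55, 25). λ = (25 - 39)/(55 - 43) ≡ 45/12 mod 59. 12⁻¹ ≡ 5 (mod 59), so λ ≡ 48.
  x = λ² - 43 - 55 = 2304 - 98 ≡ 23; y = λ·(43 - 23) - 39 ≡ 36. → (23, 36)
4A: (23, 36) + (55, 25). λ = (25 - 36)/(55 - 23) ≡ 48/32 mod 59. 32⁻¹ ≡ 24 (mod 59) since 32·24 = 768 ≡ 1, so λ ≡ 31.
  x = λ² - 23 - 55 = 961 - 78 ≡ 57; y = λ·(23 - 57) - 36 ≡ 31. → (57, 31)
4A = (57, 31).
Finally 4A + B:
(57, 31) + (56, 34). λ = (34 - 31)/(56 - 57) ≡ 3/58 mod 59. 58⁻¹ ≡ 58 (mod 59) since 58·58 = 3364 ≡ 1, so λ ≡ 56.
  x = λ² - 57 - 56 = 3136 - 113 ≡ 14; y = λ·(57 - 14) - 31 ≡ 17. → (14, 17)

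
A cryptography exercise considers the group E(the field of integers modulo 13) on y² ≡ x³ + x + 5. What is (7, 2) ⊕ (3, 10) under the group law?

(7, 2) + (3, 10). λ = (10 - 2)/(3 - 7) ≡ 8/9 mod 13. 9⁻¹ ≡ 3 (mod 13) since 9·3 = 27 ≡ 1, so λ ≡ 11.
  x = λ² - 7 - 3 = 121 - 10 ≡ 7; y = λ·(7 - 7) - 2 ≡ 11. → (7, 11)

(7, 11)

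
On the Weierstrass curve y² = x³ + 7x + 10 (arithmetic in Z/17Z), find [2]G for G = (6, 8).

tangent at (6, 8): λ = (3·6² + 7)/(2·8) ≡ 13/16. 16⁻¹ ≡ 16 (mod 17) since 16·16 = 256 ≡ 1, so λ ≡ 13·16 ≡ 4.
  x = λ² - 6 - 6 = 16 - 12 ≡ 4; y = λ·(6 - 4) - 8 ≡ 0. → (4, 0)

(4, 0)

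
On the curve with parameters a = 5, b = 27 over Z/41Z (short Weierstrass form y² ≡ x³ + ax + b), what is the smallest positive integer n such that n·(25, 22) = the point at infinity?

4

2P: tangent at (25, 22): λ = (3·25² + 5)/(2·22) ≡ 35/3. 3⁻¹ ≡ 14 (mod 41), so λ ≡ 35·14 ≡ 39.
  x = λ² - 25 - 25 = 1521 - 50 ≡ 36; y = λ·(25 - 36) - 22 ≡ 0. → (36, 0)
3P: (36, 0) + (25, 22). λ = (22 - 0)/(25 - 36) ≡ 22/30 mod 41. 30⁻¹ ≡ 26 (mod 41), so λ ≡ 39.
  x = λ² - 36 - 25 = 1521 - 61 ≡ 25; y = λ·(36 - 25) - 0 ≡ 19. → (25, 19)
4P: (25, 19) + (25, 22): same x and y₁ ≡ -y₂, so the sum is the point at infinity.
4P = the point at infinity, so the order is 4.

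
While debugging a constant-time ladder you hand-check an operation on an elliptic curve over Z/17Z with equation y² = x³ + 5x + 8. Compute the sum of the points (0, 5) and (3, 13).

(6, 13)

(0, 5) + (3, 13). λ = (13 - 5)/(3 - 0) ≡ 8/3 mod 17. 3⁻¹ ≡ 6 (mod 17), so λ ≡ 14.
  x = λ² - 0 - 3 = 196 - 3 ≡ 6; y = λ·(0 - 6) - 5 ≡ 13. → (6, 13)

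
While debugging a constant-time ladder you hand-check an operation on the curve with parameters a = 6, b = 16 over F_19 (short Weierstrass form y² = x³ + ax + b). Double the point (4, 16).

(16, 16)

tangent at (4, 16): λ = (3·4² + 6)/(2·16) ≡ 16/13. 13⁻¹ ≡ 3 (mod 19) since 13·3 = 39 ≡ 1, so λ ≡ 16·3 ≡ 10.
  x = λ² - 4 - 4 = 100 - 8 ≡ 16; y = λ·(4 - 16) - 16 ≡ 16. → (16, 16)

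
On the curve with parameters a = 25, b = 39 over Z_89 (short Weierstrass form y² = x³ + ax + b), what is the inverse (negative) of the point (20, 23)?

-(20, 23) = (20, -23 mod 89) = (20, 66).

(20, 66)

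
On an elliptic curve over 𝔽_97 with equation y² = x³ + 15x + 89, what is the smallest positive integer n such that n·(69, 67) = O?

6

2P: tangent at (69, 67): λ = (3·69² + 15)/(2·67) ≡ 39/37. 37⁻¹ ≡ 21 (mod 97), so λ ≡ 39·21 ≡ 43.
  x = λ² - 69 - 69 = 1849 - 138 ≡ 62; y = λ·(69 - 62) - 67 ≡ 40. → (62, 40)
3P: (62, 40) + (69, 67). λ = (67 - 40)/(69 - 62) ≡ 27/7 mod 97. 7⁻¹ ≡ 14 (mod 97) since 7·14 = 98 ≡ 1, so λ ≡ 87.
  x = λ² - 62 - 69 = 7569 - 131 ≡ 66; y = λ·(62 - 66) - 40 ≡ 0. → (66, 0)
4P: (66, 0) + (69, 67). λ = (67 - 0)/(69 - 66) ≡ 67/3 mod 97. 3⁻¹ ≡ 65 (mod 97), so λ ≡ 87.
  x = λ² - 66 - 69 = 7569 - 135 ≡ 62; y = λ·(66 - 62) - 0 ≡ 57. → (62, 57)
5P: (62, 57) + (69, 67). λ = (67 - 57)/(69 - 62) ≡ 10/7 mod 97. 7⁻¹ ≡ 14 (mod 97) since 7·14 = 98 ≡ 1, so λ ≡ 43.
  x = λ² - 62 - 69 = 1849 - 131 ≡ 69; y = λ·(62 - 69) - 57 ≡ 30. → (69, 30)
6P: (69, 30) + (69, 67): same x and y₁ ≡ -y₂, so the sum is O.
6P = O, so the order is 6.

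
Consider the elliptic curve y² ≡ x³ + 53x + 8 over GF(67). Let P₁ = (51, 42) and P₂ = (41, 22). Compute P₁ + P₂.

(51, 42) + (41, 22). λ = (22 - 42)/(41 - 51) ≡ 47/57 mod 67. 57⁻¹ ≡ 20 (mod 67), so λ ≡ 2.
  x = λ² - 51 - 41 = 4 - 92 ≡ 46; y = λ·(51 - 46) - 42 ≡ 35. → (46, 35)

(46, 35)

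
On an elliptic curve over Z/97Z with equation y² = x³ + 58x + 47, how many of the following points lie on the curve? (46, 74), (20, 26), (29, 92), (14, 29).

(46, 74): 74² ≡ 44, rhs ≡ 44 → on.
(20, 26): 26² ≡ 94, rhs ≡ 89 → off.
(29, 92): 92² ≡ 25, rhs ≡ 25 → on.
(14, 29): 29² ≡ 65, rhs ≡ 14 → off.

2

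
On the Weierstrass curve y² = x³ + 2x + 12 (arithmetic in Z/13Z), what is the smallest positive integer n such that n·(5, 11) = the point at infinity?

2P: tangent at (5, 11): λ = (3·5² + 2)/(2·11) ≡ 12/9. 9⁻¹ ≡ 3 (mod 13), so λ ≡ 12·3 ≡ 10.
  x = λ² - 5 - 5 = 100 - 10 ≡ 12; y = λ·(5 - 12) - 11 ≡ 10. → (12, 10)
3P: (12, 10) + (5, 11). λ = (11 - 10)/(5 - 12) ≡ 1/6 mod 13. 6⁻¹ ≡ 11 (mod 13) since 6·11 = 66 ≡ 1, so λ ≡ 11.
  x = λ² - 12 - 5 = 121 - 17 ≡ 0; y = λ·(12 - 0) - 10 ≡ 5. → (0, 5)
4P: (0, 5) + (5, 11). λ = (11 - 5)/(5 - 0) ≡ 6/5 mod 13. 5⁻¹ ≡ 8 (mod 13) since 5·8 = 40 ≡ 1, so λ ≡ 9.
  x = λ² - 0 - 5 = 81 - 5 ≡ 11; y = λ·(0 - 11) - 5 ≡ 0. → (11, 0)
5P: (11, 0) + (5, 11). λ = (11 - 0)/(5 - 11) ≡ 11/7 mod 13. 7⁻¹ ≡ 2 (mod 13), so λ ≡ 9.
  x = λ² - 11 - 5 = 81 - 16 ≡ 0; y = λ·(11 - 0) - 0 ≡ 8. → (0, 8)
6P: (0, 8) + (5, 11). λ = (11 - 8)/(5 - 0) ≡ 3/5 mod 13. 5⁻¹ ≡ 8 (mod 13), so λ ≡ 11.
  x = λ² - 0 - 5 = 121 - 5 ≡ 12; y = λ·(0 - 12) - 8 ≡ 3. → (12, 3)
7P: (12, 3) + (5, 11). λ = (11 - 3)/(5 - 12) ≡ 8/6 mod 13. 6⁻¹ ≡ 11 (mod 13), so λ ≡ 10.
  x = λ² - 12 - 5 = 100 - 17 ≡ 5; y = λ·(12 - 5) - 3 ≡ 2. → (5, 2)
8P: (5, 2) + (5, 11): same x and y₁ ≡ -y₂, so the sum is the point at infinity.
8P = the point at infinity, so the order is 8.

8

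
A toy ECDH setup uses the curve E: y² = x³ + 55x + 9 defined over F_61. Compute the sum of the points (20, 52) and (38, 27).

(7, 35)

(20, 52) + (38, 27). λ = (27 - 52)/(38 - 20) ≡ 36/18 mod 61. 18⁻¹ ≡ 17 (mod 61) since 18·17 = 306 ≡ 1, so λ ≡ 2.
  x = λ² - 20 - 38 = 4 - 58 ≡ 7; y = λ·(20 - 7) - 52 ≡ 35. → (7, 35)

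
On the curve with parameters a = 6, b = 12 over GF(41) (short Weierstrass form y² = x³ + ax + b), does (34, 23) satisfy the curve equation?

yes

y² = 23² ≡ 37; x³ + 6x + 12 = 39520 ≡ 37 (mod 41). 37 = 37.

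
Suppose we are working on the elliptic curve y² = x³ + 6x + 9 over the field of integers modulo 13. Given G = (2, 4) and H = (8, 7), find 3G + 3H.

(9, 5)

First 3G:
Repeated addition: build up to 3G.
2G: tangent at (2, 4): λ = (3·2² + 6)/(2·4) ≡ 5/8. 8⁻¹ ≡ 5 (mod 13), so λ ≡ 5·5 ≡ 12.
  x = λ² - 2 - 2 = 144 - 4 ≡ 10; y = λ·(2 - 10) - 4 ≡ 4. → (10, 4)
3G: (10, 4) + (2, 4). λ = (4 - 4)/(2 - 10) ≡ 0/5 mod 13. 5⁻¹ ≡ 8 (mod 13), so λ ≡ 0.
  x = λ² - 10 - 2 = 0 - 12 ≡ 1; y = λ·(10 - 1) - 4 ≡ 9. → (1, 9)
3G = (1, 9).
Next 3H:
Repeated addition: build up to 3H.
2H: tangent at (8, 7): λ = (3·8² + 6)/(2·7) ≡ 3/1. 1⁻¹ ≡ 1 (mod 13), so λ ≡ 3·1 ≡ 3.
  x = λ² - 8 - 8 = 9 - 16 ≡ 6; y = λ·(8 - 6) - 7 ≡ 12. → (6, 12)
3H: (6, 12) + (8, 7). λ = (7 - 12)/(8 - 6) ≡ 8/2 mod 13. 2⁻¹ ≡ 7 (mod 13), so λ ≡ 4.
  x = λ² - 6 - 8 = 16 - 14 ≡ 2; y = λ·(6 - 2) - 12 ≡ 4. → (2, 4)
3H = (2, 4).
Finally 3G + 3H:
(1, 9) + (2, 4). λ = (4 - 9)/(2 - 1) ≡ 8/1 mod 13. 1⁻¹ ≡ 1 (mod 13), so λ ≡ 8.
  x = λ² - 1 - 2 = 64 - 3 ≡ 9; y = λ·(1 - 9) - 9 ≡ 5. → (9, 5)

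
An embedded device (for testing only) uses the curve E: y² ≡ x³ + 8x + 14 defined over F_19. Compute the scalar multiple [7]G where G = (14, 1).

Double-and-add on 7 = (111)₂. Start with G = (14, 1) for the leading 1-bit.
double: tangent at (14, 1): λ = (3·14² + 8)/(2·1) ≡ 7/2. 2⁻¹ ≡ 10 (mod 19) since 2·10 = 20 ≡ 1, so λ ≡ 7·10 ≡ 13.
  x = λ² - 14 - 14 = 169 - 28 ≡ 8; y = λ·(14 - 8) - 1 ≡ 1. → (8, 1)
add G: (8, 1) + (14, 1). λ = (1 - 1)/(14 - 8) ≡ 0/6 mod 19. 6⁻¹ ≡ 16 (mod 19) since 6·16 = 96 ≡ 1, so λ ≡ 0.
  x = λ² - 8 - 14 = 0 - 22 ≡ 16; y = λ·(8 - 16) - 1 ≡ 18. → (16, 18)
double: tangent at (16, 18): λ = (3·16² + 8)/(2·18) ≡ 16/17. 17⁻¹ ≡ 9 (mod 19) since 17·9 = 153 ≡ 1, so λ ≡ 16·9 ≡ 11.
  x = λ² - 16 - 16 = 121 - 32 ≡ 13; y = λ·(16 - 13) - 18 ≡ 15. → (13, 15)
add G: (13, 15) + (14, 1). λ = (1 - 15)/(14 - 13) ≡ 5/1 mod 19. 1⁻¹ ≡ 1 (mod 19) since 1·1 = 1 ≡ 1, so λ ≡ 5.
  x = λ² - 13 - 14 = 25 - 27 ≡ 17; y = λ·(13 - 17) - 15 ≡ 3. → (17, 3)

(17, 3)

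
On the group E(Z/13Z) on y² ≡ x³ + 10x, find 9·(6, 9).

Write P = (6, 9).
Repeated addition: build up to 9P.
2P: tangent at (6, 9): λ = (3·6² + 10)/(2·9) ≡ 1/5. 5⁻¹ ≡ 8 (mod 13), so λ ≡ 1·8 ≡ 8.
  x = λ² - 6 - 6 = 64 - 12 ≡ 0; y = λ·(6 - 0) - 9 ≡ 0. → (0, 0)
3P: (0, 0) + (6, 9). λ = (9 - 0)/(6 - 0) ≡ 9/6 mod 13. 6⁻¹ ≡ 11 (mod 13), so λ ≡ 8.
  x = λ² - 0 - 6 = 64 - 6 ≡ 6; y = λ·(0 - 6) - 0 ≡ 4. → (6, 4)
4P: (6, 4) + (6, 9): same x and y₁ ≡ -y₂, so the sum is the point at infinity.
5P: the point at infinity + (6, 9) = (6, 9) (identity).
6P: tangent at (6, 9): λ = (3·6² + 10)/(2·9) ≡ 1/5. 5⁻¹ ≡ 8 (mod 13), so λ ≡ 1·8 ≡ 8.
  x = λ² - 6 - 6 = 64 - 12 ≡ 0; y = λ·(6 - 0) - 9 ≡ 0. → (0, 0)
7P: (0, 0) + (6, 9). λ = (9 - 0)/(6 - 0) ≡ 9/6 mod 13. 6⁻¹ ≡ 11 (mod 13) since 6·11 = 66 ≡ 1, so λ ≡ 8.
  x = λ² - 0 - 6 = 64 - 6 ≡ 6; y = λ·(0 - 6) - 0 ≡ 4. → (6, 4)
8P: (6, 4) + (6, 9): same x and y₁ ≡ -y₂, so the sum is the point at infinity.
9P: the point at infinity + (6, 9) = (6, 9) (identity).

(6, 9)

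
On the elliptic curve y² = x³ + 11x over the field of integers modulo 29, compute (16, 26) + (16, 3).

O

The two points share x = 16 and their y-coordinates satisfy 26 + 3 ≡ 0 (mod 29), so they are inverses. Their sum is the point at infinity.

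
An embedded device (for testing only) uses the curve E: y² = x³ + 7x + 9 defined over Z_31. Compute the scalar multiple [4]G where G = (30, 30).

(10, 26)

Repeated addition: build up to 4G.
2G: tangent at (30, 30): λ = (3·30² + 7)/(2·30) ≡ 10/29. 29⁻¹ ≡ 15 (mod 31), so λ ≡ 10·15 ≡ 26.
  x = λ² - 30 - 30 = 676 - 60 ≡ 27; y = λ·(30 - 27) - 30 ≡ 17. → (27, 17)
3G: (27, 17) + (30, 30). λ = (30 - 17)/(30 - 27) ≡ 13/3 mod 31. 3⁻¹ ≡ 21 (mod 31) since 3·21 = 63 ≡ 1, so λ ≡ 25.
  x = λ² - 27 - 30 = 625 - 57 ≡ 10; y = λ·(27 - 10) - 17 ≡ 5. → (10, 5)
4G: (10, 5) + (30, 30). λ = (30 - 5)/(30 - 10) ≡ 25/20 mod 31. 20⁻¹ ≡ 14 (mod 31), so λ ≡ 9.
  x = λ² - 10 - 30 = 81 - 40 ≡ 10; y = λ·(10 - 10) - 5 ≡ 26. → (10, 26)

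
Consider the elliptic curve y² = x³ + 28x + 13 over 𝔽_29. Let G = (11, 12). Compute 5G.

Repeated addition: build up to 5G.
2G: tangent at (11, 12): λ = (3·11² + 28)/(2·12) ≡ 14/24. 24⁻¹ ≡ 23 (mod 29) since 24·23 = 552 ≡ 1, so λ ≡ 14·23 ≡ 3.
  x = λ² - 11 - 11 = 9 - 22 ≡ 16; y = λ·(11 - 16) - 12 ≡ 2. → (16, 2)
3G: (16, 2) + (11, 12). λ = (12 - 2)/(11 - 16) ≡ 10/24 mod 29. 24⁻¹ ≡ 23 (mod 29), so λ ≡ 27.
  x = λ² - 16 - 11 = 729 - 27 ≡ 6; y = λ·(16 - 6) - 2 ≡ 7. → (6, 7)
4G: (6, 7) + (11, 12). λ = (12 - 7)/(11 - 6) ≡ 5/5 mod 29. 5⁻¹ ≡ 6 (mod 29), so λ ≡ 1.
  x = λ² - 6 - 11 = 1 - 17 ≡ 13; y = λ·(6 - 13) - 7 ≡ 15. → (13, 15)
5G: (13, 15) + (11, 12). λ = (12 - 15)/(11 - 13) ≡ 26/27 mod 29. 27⁻¹ ≡ 14 (mod 29), so λ ≡ 16.
  x = λ² - 13 - 11 = 256 - 24 ≡ 0; y = λ·(13 - 0) - 15 ≡ 19. → (0, 19)

(0, 19)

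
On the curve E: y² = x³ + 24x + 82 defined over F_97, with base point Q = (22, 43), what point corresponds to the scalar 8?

(52, 30)

Double-and-add on 8 = (1000)₂. Start with Q = (22, 43) for the leading 1-bit.
double: tangent at (22, 43): λ = (3·22² + 24)/(2·43) ≡ 21/86. 86⁻¹ ≡ 44 (mod 97), so λ ≡ 21·44 ≡ 51.
  x = λ² - 22 - 22 = 2601 - 44 ≡ 35; y = λ·(22 - 35) - 43 ≡ 70. → (35, 70)
double: tangent at (35, 70): λ = (3·35² + 24)/(2·70) ≡ 13/43. 43⁻¹ ≡ 88 (mod 97) since 43·88 = 3784 ≡ 1, so λ ≡ 13·88 ≡ 77.
  x = λ² - 35 - 35 = 5929 - 70 ≡ 39; y = λ·(35 - 39) - 70 ≡ 10. → (39, 10)
double: tangent at (39, 10): λ = (3·39² + 24)/(2·10) ≡ 28/20. 20⁻¹ ≡ 34 (mod 97) since 20·34 = 680 ≡ 1, so λ ≡ 28·34 ≡ 79.
  x = λ² - 39 - 39 = 6241 - 78 ≡ 52; y = λ·(39 - 52) - 10 ≡ 30. → (52, 30)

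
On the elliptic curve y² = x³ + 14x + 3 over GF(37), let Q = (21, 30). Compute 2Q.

tangent at (21, 30): λ = (3·21² + 14)/(2·30) ≡ 5/23. 23⁻¹ ≡ 29 (mod 37), so λ ≡ 5·29 ≡ 34.
  x = λ² - 21 - 21 = 1156 - 42 ≡ 4; y = λ·(21 - 4) - 30 ≡ 30. → (4, 30)

(4, 30)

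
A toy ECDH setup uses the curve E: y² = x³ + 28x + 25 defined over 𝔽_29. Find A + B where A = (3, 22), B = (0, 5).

(13, 18)

(3, 22) + (0, 5). λ = (5 - 22)/(0 - 3) ≡ 12/26 mod 29. 26⁻¹ ≡ 19 (mod 29), so λ ≡ 25.
  x = λ² - 3 - 0 = 625 - 3 ≡ 13; y = λ·(3 - 13) - 22 ≡ 18. → (13, 18)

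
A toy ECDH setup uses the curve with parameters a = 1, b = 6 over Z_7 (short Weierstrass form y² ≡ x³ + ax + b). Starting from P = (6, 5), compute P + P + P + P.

Double-and-add on 4 = (100)₂. Start with P = (6, 5) for the leading 1-bit.
double: tangent at (6, 5): λ = (3·6² + 1)/(2·5) ≡ 4/3. 3⁻¹ ≡ 5 (mod 7), so λ ≡ 4·5 ≡ 6.
  x = λ² - 6 - 6 = 36 - 12 ≡ 3; y = λ·(6 - 3) - 5 ≡ 6. → (3, 6)
double: tangent at (3, 6): λ = (3·3² + 1)/(2·6) ≡ 0/5. 5⁻¹ ≡ 3 (mod 7) since 5·3 = 15 ≡ 1, so λ ≡ 0·3 ≡ 0.
  x = λ² - 3 - 3 = 0 - 6 ≡ 1; y = λ·(3 - 1) - 6 ≡ 1. → (1, 1)

(1, 1)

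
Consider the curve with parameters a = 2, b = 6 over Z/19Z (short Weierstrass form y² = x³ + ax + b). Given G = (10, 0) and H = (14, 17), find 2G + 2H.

(16, 12)

First 2G:
Repeated addition: build up to 2G.
2G: (10, 0) + (10, 0): same x and y₁ ≡ -y₂, so the sum is the point at infinity.
2G = the point at infinity.
Next 2H:
Repeated addition: build up to 2H.
2H: tangent at (14, 17): λ = (3·14² + 2)/(2·17) ≡ 1/15. 15⁻¹ ≡ 14 (mod 19) since 15·14 = 210 ≡ 1, so λ ≡ 1·14 ≡ 14.
  x = λ² - 14 - 14 = 196 - 28 ≡ 16; y = λ·(14 - 16) - 17 ≡ 12. → (16, 12)
2H = (16, 12).
Finally 2G + 2H:
the point at infinity + (16, 12) = (16, 12) (identity).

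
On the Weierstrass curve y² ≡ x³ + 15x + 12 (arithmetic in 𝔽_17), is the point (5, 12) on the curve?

yes

y² = 12² ≡ 8; x³ + 15x + 12 = 212 ≡ 8 (mod 17). 8 = 8.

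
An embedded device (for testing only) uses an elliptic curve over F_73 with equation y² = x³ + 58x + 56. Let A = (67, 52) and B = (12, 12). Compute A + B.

(67, 52) + (12, 12). λ = (12 - 52)/(12 - 67) ≡ 33/18 mod 73. 18⁻¹ ≡ 69 (mod 73) since 18·69 = 1242 ≡ 1, so λ ≡ 14.
  x = λ² - 67 - 12 = 196 - 79 ≡ 44; y = λ·(67 - 44) - 52 ≡ 51. → (44, 51)

(44, 51)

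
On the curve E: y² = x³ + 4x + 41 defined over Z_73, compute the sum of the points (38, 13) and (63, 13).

(45, 60)

(38, 13) + (63, 13). λ = (13 - 13)/(63 - 38) ≡ 0/25 mod 73. 25⁻¹ ≡ 38 (mod 73), so λ ≡ 0.
  x = λ² - 38 - 63 = 0 - 101 ≡ 45; y = λ·(38 - 45) - 13 ≡ 60. → (45, 60)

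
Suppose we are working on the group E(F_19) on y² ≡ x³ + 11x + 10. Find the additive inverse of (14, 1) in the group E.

-(14, 1) = (14, -1 mod 19) = (14, 18).

(14, 18)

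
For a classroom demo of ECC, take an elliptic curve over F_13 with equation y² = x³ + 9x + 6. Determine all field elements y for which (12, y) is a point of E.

x³ + 9x + 6 = 1842 ≡ 9 (mod 13).
Square roots of 9 mod 13: 3 and 10 (since 3² = 9 ≡ 9).

3, 10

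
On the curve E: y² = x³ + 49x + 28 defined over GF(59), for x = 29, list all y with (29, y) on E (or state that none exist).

x³ + 49x + 28 = 25838 ≡ 55 (mod 59).
55 is a non-residue mod 59; no y exists.

none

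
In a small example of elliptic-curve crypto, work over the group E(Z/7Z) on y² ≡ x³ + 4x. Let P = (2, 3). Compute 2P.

tangent at (2, 3): λ = (3·2² + 4)/(2·3) ≡ 2/6. 6⁻¹ ≡ 6 (mod 7) since 6·6 = 36 ≡ 1, so λ ≡ 2·6 ≡ 5.
  x = λ² - 2 - 2 = 25 - 4 ≡ 0; y = λ·(2 - 0) - 3 ≡ 0. → (0, 0)

(0, 0)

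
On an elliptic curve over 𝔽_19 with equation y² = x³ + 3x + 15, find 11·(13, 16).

(9, 7)

Write G = (13, 16).
Double-and-add on 11 = (1011)₂. Start with G = (13, 16) for the leading 1-bit.
double: tangent at (13, 16): λ = (3·13² + 3)/(2·16) ≡ 16/13. 13⁻¹ ≡ 3 (mod 19), so λ ≡ 16·3 ≡ 10.
  x = λ² - 13 - 13 = 100 - 26 ≡ 17; y = λ·(13 - 17) - 16 ≡ 1. → (17, 1)
double: tangent at (17, 1): λ = (3·17² + 3)/(2·1) ≡ 15/2. 2⁻¹ ≡ 10 (mod 19) since 2·10 = 20 ≡ 1, so λ ≡ 15·10 ≡ 17.
  x = λ² - 17 - 17 = 289 - 34 ≡ 8; y = λ·(17 - 8) - 1 ≡ 0. → (8, 0)
add G: (8, 0) + (13, 16). λ = (16 - 0)/(13 - 8) ≡ 16/5 mod 19. 5⁻¹ ≡ 4 (mod 19), so λ ≡ 7.
  x = λ² - 8 - 13 = 49 - 21 ≡ 9; y = λ·(8 - 9) - 0 ≡ 12. → (9, 12)
double: tangent at (9, 12): λ = (3·9² + 3)/(2·12) ≡ 18/5. 5⁻¹ ≡ 4 (mod 19), so λ ≡ 18·4 ≡ 15.
  x = λ² - 9 - 9 = 225 - 18 ≡ 17; y = λ·(9 - 17) - 12 ≡ 1. → (17, 1)
add G: (17, 1) + (13, 16). λ = (16 - 1)/(13 - 17) ≡ 15/15 mod 19. 15⁻¹ ≡ 14 (mod 19) since 15·14 = 210 ≡ 1, so λ ≡ 1.
  x = λ² - 17 - 13 = 1 - 30 ≡ 9; y = λ·(17 - 9) - 1 ≡ 7. → (9, 7)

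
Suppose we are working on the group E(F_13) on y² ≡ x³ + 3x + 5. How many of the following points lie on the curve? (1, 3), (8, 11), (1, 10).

2

(1, 3): 3² ≡ 9, rhs ≡ 9 → on.
(8, 11): 11² ≡ 4, rhs ≡ 8 → off.
(1, 10): 10² ≡ 9, rhs ≡ 9 → on.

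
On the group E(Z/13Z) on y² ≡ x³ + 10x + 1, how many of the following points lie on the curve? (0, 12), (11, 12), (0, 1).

2

(0, 12): 12² ≡ 1, rhs ≡ 1 → on.
(11, 12): 12² ≡ 1, rhs ≡ 12 → off.
(0, 1): 1² ≡ 1, rhs ≡ 1 → on.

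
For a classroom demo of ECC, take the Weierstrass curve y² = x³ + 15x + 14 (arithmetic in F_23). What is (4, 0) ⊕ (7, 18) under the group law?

(2, 12)

(4, 0) + (7, 18). λ = (18 - 0)/(7 - 4) ≡ 18/3 mod 23. 3⁻¹ ≡ 8 (mod 23) since 3·8 = 24 ≡ 1, so λ ≡ 6.
  x = λ² - 4 - 7 = 36 - 11 ≡ 2; y = λ·(4 - 2) - 0 ≡ 12. → (2, 12)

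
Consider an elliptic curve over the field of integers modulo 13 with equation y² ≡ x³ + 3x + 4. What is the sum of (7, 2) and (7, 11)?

O

The two points share x = 7 and their y-coordinates satisfy 2 + 11 ≡ 0 (mod 13), so they are inverses. Their sum is the point at infinity.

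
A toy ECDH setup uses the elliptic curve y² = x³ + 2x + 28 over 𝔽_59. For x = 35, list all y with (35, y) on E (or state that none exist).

27, 32

x³ + 2x + 28 = 42973 ≡ 21 (mod 59).
Square roots of 21 mod 59: 27 and 32 (since 27² = 729 ≡ 21).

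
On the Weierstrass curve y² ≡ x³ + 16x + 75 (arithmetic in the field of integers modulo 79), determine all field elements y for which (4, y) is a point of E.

x³ + 16x + 75 = 203 ≡ 45 (mod 79).
Square roots of 45 mod 79: 19 and 60 (since 19² = 361 ≡ 45).

19, 60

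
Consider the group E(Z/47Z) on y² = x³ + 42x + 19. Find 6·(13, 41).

Write Q = (13, 41).
Repeated addition: build up to 6Q.
2Q: tangent at (13, 41): λ = (3·13² + 42)/(2·41) ≡ 32/35. 35⁻¹ ≡ 43 (mod 47), so λ ≡ 32·43 ≡ 13.
  x = λ² - 13 - 13 = 169 - 26 ≡ 2; y = λ·(13 - 2) - 41 ≡ 8. → (2, 8)
3Q: (2, 8) + (13, 41). λ = (41 - 8)/(13 - 2) ≡ 33/11 mod 47. 11⁻¹ ≡ 30 (mod 47) since 11·30 = 330 ≡ 1, so λ ≡ 3.
  x = λ² - 2 - 13 = 9 - 15 ≡ 41; y = λ·(2 - 41) - 8 ≡ 16. → (41, 16)
4Q: (41, 16) + (13, 41). λ = (41 - 16)/(13 - 41) ≡ 25/19 mod 47. 19⁻¹ ≡ 5 (mod 47), so λ ≡ 31.
  x = λ² - 41 - 13 = 961 - 54 ≡ 14; y = λ·(41 - 14) - 16 ≡ 22. → (14, 22)
5Q: (14, 22) + (13, 41). λ = (41 - 22)/(13 - 14) ≡ 19/46 mod 47. 46⁻¹ ≡ 46 (mod 47), so λ ≡ 28.
  x = λ² - 14 - 13 = 784 - 27 ≡ 5; y = λ·(14 - 5) - 22 ≡ 42. → (5, 42)
6Q: (5, 42) + (13, 41). λ = (41 - 42)/(13 - 5) ≡ 46/8 mod 47. 8⁻¹ ≡ 6 (mod 47) since 8·6 = 48 ≡ 1, so λ ≡ 41.
  x = λ² - 5 - 13 = 1681 - 18 ≡ 18; y = λ·(5 - 18) - 42 ≡ 36. → (18, 36)

(18, 36)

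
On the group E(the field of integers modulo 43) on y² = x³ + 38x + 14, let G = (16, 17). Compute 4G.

(35, 31)

Repeated addition: build up to 4G.
2G: tangent at (16, 17): λ = (3·16² + 38)/(2·17) ≡ 32/34. 34⁻¹ ≡ 19 (mod 43) since 34·19 = 646 ≡ 1, so λ ≡ 32·19 ≡ 6.
  x = λ² - 16 - 16 = 36 - 32 ≡ 4; y = λ·(16 - 4) - 17 ≡ 12. → (4, 12)
3G: (4, 12) + (16, 17). λ = (17 - 12)/(16 - 4) ≡ 5/12 mod 43. 12⁻¹ ≡ 18 (mod 43) since 12·18 = 216 ≡ 1, so λ ≡ 4.
  x = λ² - 4 - 16 = 16 - 20 ≡ 39; y = λ·(4 - 39) - 12 ≡ 20. → (39, 20)
4G: (39, 20) + (16, 17). λ = (17 - 20)/(16 - 39) ≡ 40/20 mod 43. 20⁻¹ ≡ 28 (mod 43), so λ ≡ 2.
  x = λ² - 39 - 16 = 4 - 55 ≡ 35; y = λ·(39 - 35) - 20 ≡ 31. → (35, 31)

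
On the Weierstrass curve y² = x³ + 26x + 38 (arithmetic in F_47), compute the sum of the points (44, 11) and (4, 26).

(44, 11) + (4, 26). λ = (26 - 11)/(4 - 44) ≡ 15/7 mod 47. 7⁻¹ ≡ 27 (mod 47), so λ ≡ 29.
  x = λ² - 44 - 4 = 841 - 48 ≡ 41; y = λ·(44 - 41) - 11 ≡ 29. → (41, 29)

(41, 29)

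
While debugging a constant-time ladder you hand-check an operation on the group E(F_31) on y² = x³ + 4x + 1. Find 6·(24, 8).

(8, 7)

Write Q = (24, 8).
Double-and-add on 6 = (110)₂. Start with Q = (24, 8) for the leading 1-bit.
double: tangent at (24, 8): λ = (3·24² + 4)/(2·8) ≡ 27/16. 16⁻¹ ≡ 2 (mod 31), so λ ≡ 27·2 ≡ 23.
  x = λ² - 24 - 24 = 529 - 48 ≡ 16; y = λ·(24 - 16) - 8 ≡ 21. → (16, 21)
add Q: (16, 21) + (24, 8). λ = (8 - 21)/(24 - 16) ≡ 18/8 mod 31. 8⁻¹ ≡ 4 (mod 31), so λ ≡ 10.
  x = λ² - 16 - 24 = 100 - 40 ≡ 29; y = λ·(16 - 29) - 21 ≡ 4. → (29, 4)
double: tangent at (29, 4): λ = (3·29² + 4)/(2·4) ≡ 16/8. 8⁻¹ ≡ 4 (mod 31), so λ ≡ 16·4 ≡ 2.
  x = λ² - 29 - 29 = 4 - 58 ≡ 8; y = λ·(29 - 8) - 4 ≡ 7. → (8, 7)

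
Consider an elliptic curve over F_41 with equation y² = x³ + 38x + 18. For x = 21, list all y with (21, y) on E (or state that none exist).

14, 27

x³ + 38x + 18 = 10077 ≡ 32 (mod 41).
Square roots of 32 mod 41: 14 and 27 (since 14² = 196 ≡ 32).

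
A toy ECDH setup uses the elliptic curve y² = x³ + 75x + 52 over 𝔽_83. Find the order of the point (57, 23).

10

2P: tangent at (57, 23): λ = (3·57² + 75)/(2·23) ≡ 28/46. 46⁻¹ ≡ 74 (mod 83), so λ ≡ 28·74 ≡ 80.
  x = λ² - 57 - 57 = 6400 - 114 ≡ 61; y = λ·(57 - 61) - 23 ≡ 72. → (61, 72)
3P: (61, 72) + (57, 23). λ = (23 - 72)/(57 - 61) ≡ 34/79 mod 83. 79⁻¹ ≡ 62 (mod 83), so λ ≡ 33.
  x = λ² - 61 - 57 = 1089 - 118 ≡ 58; y = λ·(61 - 58) - 72 ≡ 27. → (58, 27)
4P: (58, 27) + (57, 23). λ = (23 - 27)/(57 - 58) ≡ 79/82 mod 83. 82⁻¹ ≡ 82 (mod 83) since 82·82 = 6724 ≡ 1, so λ ≡ 4.
  x = λ² - 58 - 57 = 16 - 115 ≡ 67; y = λ·(58 - 67) - 27 ≡ 20. → (67, 20)
5P: (67, 20) + (57, 23). λ = (23 - 20)/(57 - 67) ≡ 3/73 mod 83. 73⁻¹ ≡ 58 (mod 83) since 73·58 = 4234 ≡ 1, so λ ≡ 8.
  x = λ² - 67 - 57 = 64 - 124 ≡ 23; y = λ·(67 - 23) - 20 ≡ 0. → (23, 0)
6P: (23, 0) + (57, 23). λ = (23 - 0)/(57 - 23) ≡ 23/34 mod 83. 34⁻¹ ≡ 22 (mod 83) since 34·22 = 748 ≡ 1, so λ ≡ 8.
  x = λ² - 23 - 57 = 64 - 80 ≡ 67; y = λ·(23 - 67) - 0 ≡ 63. → (67, 63)
7P: (67, 63) + (57, 23). λ = (23 - 63)/(57 - 67) ≡ 43/73 mod 83. 73⁻¹ ≡ 58 (mod 83), so λ ≡ 4.
  x = λ² - 67 - 57 = 16 - 124 ≡ 58; y = λ·(67 - 58) - 63 ≡ 56. → (58, 56)
8P: (58, 56) + (57, 23). λ = (23 - 56)/(57 - 58) ≡ 50/82 mod 83. 82⁻¹ ≡ 82 (mod 83) since 82·82 = 6724 ≡ 1, so λ ≡ 33.
  x = λ² - 58 - 57 = 1089 - 115 ≡ 61; y = λ·(58 - 61) - 56 ≡ 11. → (61, 11)
9P: (61, 11) + (57, 23). λ = (23 - 11)/(57 - 61) ≡ 12/79 mod 83. 79⁻¹ ≡ 62 (mod 83), so λ ≡ 80.
  x = λ² - 61 - 57 = 6400 - 118 ≡ 57; y = λ·(61 - 57) - 11 ≡ 60. → (57, 60)
10P: (57, 60) + (57, 23): same x and y₁ ≡ -y₂, so the sum is O.
10P = O, so the order is 10.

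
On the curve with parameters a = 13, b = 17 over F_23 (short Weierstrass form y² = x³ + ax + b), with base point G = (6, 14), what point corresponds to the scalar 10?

Double-and-add on 10 = (1010)₂. Start with G = (6, 14) for the leading 1-bit.
double: tangent at (6, 14): λ = (3·6² + 13)/(2·14) ≡ 6/5. 5⁻¹ ≡ 14 (mod 23) since 5·14 = 70 ≡ 1, so λ ≡ 6·14 ≡ 15.
  x = λ² - 6 - 6 = 225 - 12 ≡ 6; y = λ·(6 - 6) - 14 ≡ 9. → (6, 9)
double: tangent at (6, 9): λ = (3·6² + 13)/(2·9) ≡ 6/18. 18⁻¹ ≡ 9 (mod 23), so λ ≡ 6·9 ≡ 8.
  x = λ² - 6 - 6 = 64 - 12 ≡ 6; y = λ·(6 - 6) - 9 ≡ 14. → (6, 14)
add G: tangent at (6, 14): λ = (3·6² + 13)/(2·14) ≡ 6/5. 5⁻¹ ≡ 14 (mod 23) since 5·14 = 70 ≡ 1, so λ ≡ 6·14 ≡ 15.
  x = λ² - 6 - 6 = 225 - 12 ≡ 6; y = λ·(6 - 6) - 14 ≡ 9. → (6, 9)
double: tangent at (6, 9): λ = (3·6² + 13)/(2·9) ≡ 6/18. 18⁻¹ ≡ 9 (mod 23), so λ ≡ 6·9 ≡ 8.
  x = λ² - 6 - 6 = 64 - 12 ≡ 6; y = λ·(6 - 6) - 9 ≡ 14. → (6, 14)

(6, 14)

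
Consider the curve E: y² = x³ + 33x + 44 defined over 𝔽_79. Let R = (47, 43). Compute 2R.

tangent at (47, 43): λ = (3·47² + 33)/(2·43) ≡ 24/7. 7⁻¹ ≡ 34 (mod 79) since 7·34 = 238 ≡ 1, so λ ≡ 24·34 ≡ 26.
  x = λ² - 47 - 47 = 676 - 94 ≡ 29; y = λ·(47 - 29) - 43 ≡ 30. → (29, 30)

(29, 30)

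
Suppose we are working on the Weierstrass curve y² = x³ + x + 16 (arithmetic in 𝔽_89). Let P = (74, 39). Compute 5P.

(8, 64)

Repeated addition: build up to 5P.
2P: tangent at (74, 39): λ = (3·74² + 1)/(2·39) ≡ 53/78. 78⁻¹ ≡ 8 (mod 89), so λ ≡ 53·8 ≡ 68.
  x = λ² - 74 - 74 = 4624 - 148 ≡ 26; y = λ·(74 - 26) - 39 ≡ 21. → (26, 21)
3P: (26, 21) + (74, 39). λ = (39 - 21)/(74 - 26) ≡ 18/48 mod 89. 48⁻¹ ≡ 13 (mod 89), so λ ≡ 56.
  x = λ² - 26 - 74 = 3136 - 100 ≡ 10; y = λ·(26 - 10) - 21 ≡ 74. → (10, 74)
4P: (10, 74) + (74, 39). λ = (39 - 74)/(74 - 10) ≡ 54/64 mod 89. 64⁻¹ ≡ 32 (mod 89), so λ ≡ 37.
  x = λ² - 10 - 74 = 1369 - 84 ≡ 39; y = λ·(10 - 39) - 74 ≡ 10. → (39, 10)
5P: (39, 10) + (74, 39). λ = (39 - 10)/(74 - 39) ≡ 29/35 mod 89. 35⁻¹ ≡ 28 (mod 89) since 35·28 = 980 ≡ 1, so λ ≡ 11.
  x = λ² - 39 - 74 = 121 - 113 ≡ 8; y = λ·(39 - 8) - 10 ≡ 64. → (8, 64)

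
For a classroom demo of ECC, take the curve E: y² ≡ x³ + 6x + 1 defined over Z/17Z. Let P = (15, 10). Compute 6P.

(9, 6)

Double-and-add on 6 = (110)₂. Start with P = (15, 10) for the leading 1-bit.
double: tangent at (15, 10): λ = (3·15² + 6)/(2·10) ≡ 1/3. 3⁻¹ ≡ 6 (mod 17) since 3·6 = 18 ≡ 1, so λ ≡ 1·6 ≡ 6.
  x = λ² - 15 - 15 = 36 - 30 ≡ 6; y = λ·(15 - 6) - 10 ≡ 10. → (6, 10)
add P: (6, 10) + (15, 10). λ = (10 - 10)/(15 - 6) ≡ 0/9 mod 17. 9⁻¹ ≡ 2 (mod 17), so λ ≡ 0.
  x = λ² - 6 - 15 = 0 - 21 ≡ 13; y = λ·(6 - 13) - 10 ≡ 7. → (13, 7)
double: tangent at (13, 7): λ = (3·13² + 6)/(2·7) ≡ 3/14. 14⁻¹ ≡ 11 (mod 17), so λ ≡ 3·11 ≡ 16.
  x = λ² - 13 - 13 = 256 - 26 ≡ 9; y = λ·(13 - 9) - 7 ≡ 6. → (9, 6)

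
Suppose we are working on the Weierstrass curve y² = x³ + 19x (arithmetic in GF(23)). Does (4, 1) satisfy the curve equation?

no

y² = 1² ≡ 1; x³ + 19x + 0 = 140 ≡ 2 (mod 23). 1 ≠ 2.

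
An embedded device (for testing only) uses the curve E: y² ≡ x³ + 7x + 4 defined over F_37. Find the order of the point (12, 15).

3

2P: tangent at (12, 15): λ = (3·12² + 7)/(2·15) ≡ 32/30. 30⁻¹ ≡ 21 (mod 37), so λ ≡ 32·21 ≡ 6.
  x = λ² - 12 - 12 = 36 - 24 ≡ 12; y = λ·(12 - 12) - 15 ≡ 22. → (12, 22)
3P: (12, 22) + (12, 15): same x and y₁ ≡ -y₂, so the sum is O.
3P = O, so the order is 3.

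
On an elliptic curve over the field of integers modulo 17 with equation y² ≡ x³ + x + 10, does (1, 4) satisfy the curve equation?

no

y² = 4² ≡ 16; x³ + 1x + 10 = 12 ≡ 12 (mod 17). 16 ≠ 12.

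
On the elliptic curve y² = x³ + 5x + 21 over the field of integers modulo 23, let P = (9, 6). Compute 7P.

(13, 12)

Repeated addition: build up to 7P.
2P: tangent at (9, 6): λ = (3·9² + 5)/(2·6) ≡ 18/12. 12⁻¹ ≡ 2 (mod 23), so λ ≡ 18·2 ≡ 13.
  x = λ² - 9 - 9 = 169 - 18 ≡ 13; y = λ·(9 - 13) - 6 ≡ 11. → (13, 11)
3P: (13, 11) + (9, 6). λ = (6 - 11)/(9 - 13) ≡ 18/19 mod 23. 19⁻¹ ≡ 17 (mod 23), so λ ≡ 7.
  x = λ² - 13 - 9 = 49 - 22 ≡ 4; y = λ·(13 - 4) - 11 ≡ 6. → (4, 6)
4P: (4, 6) + (9, 6). λ = (6 - 6)/(9 - 4) ≡ 0/5 mod 23. 5⁻¹ ≡ 14 (mod 23) since 5·14 = 70 ≡ 1, so λ ≡ 0.
  x = λ² - 4 - 9 = 0 - 13 ≡ 10; y = λ·(4 - 10) - 6 ≡ 17. → (10, 17)
5P: (10, 17) + (9, 6). λ = (6 - 17)/(9 - 10) ≡ 12/22 mod 23. 22⁻¹ ≡ 22 (mod 23), so λ ≡ 11.
  x = λ² - 10 - 9 = 121 - 19 ≡ 10; y = λ·(10 - 10) - 17 ≡ 6. → (10, 6)
6P: (10, 6) + (9, 6). λ = (6 - 6)/(9 - 10) ≡ 0/22 mod 23. 22⁻¹ ≡ 22 (mod 23), so λ ≡ 0.
  x = λ² - 10 - 9 = 0 - 19 ≡ 4; y = λ·(10 - 4) - 6 ≡ 17. → (4, 17)
7P: (4, 17) + (9, 6). λ = (6 - 17)/(9 - 4) ≡ 12/5 mod 23. 5⁻¹ ≡ 14 (mod 23), so λ ≡ 7.
  x = λ² - 4 - 9 = 49 - 13 ≡ 13; y = λ·(4 - 13) - 17 ≡ 12. → (13, 12)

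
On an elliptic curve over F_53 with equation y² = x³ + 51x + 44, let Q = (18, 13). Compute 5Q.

Double-and-add on 5 = (101)₂. Start with Q = (18, 13) for the leading 1-bit.
double: tangent at (18, 13): λ = (3·18² + 51)/(2·13) ≡ 16/26. 26⁻¹ ≡ 51 (mod 53), so λ ≡ 16·51 ≡ 21.
  x = λ² - 18 - 18 = 441 - 36 ≡ 34; y = λ·(18 - 34) - 13 ≡ 22. → (34, 22)
double: tangent at (34, 22): λ = (3·34² + 51)/(2·22) ≡ 21/44. 44⁻¹ ≡ 47 (mod 53), so λ ≡ 21·47 ≡ 33.
  x = λ² - 34 - 34 = 1089 - 68 ≡ 14; y = λ·(34 - 14) - 22 ≡ 2. → (14, 2)
add Q: (14, 2) + (18, 13). λ = (13 - 2)/(18 - 14) ≡ 11/4 mod 53. 4⁻¹ ≡ 40 (mod 53) since 4·40 = 160 ≡ 1, so λ ≡ 16.
  x = λ² - 14 - 18 = 256 - 32 ≡ 12; y = λ·(14 - 12) - 2 ≡ 30. → (12, 30)

(12, 30)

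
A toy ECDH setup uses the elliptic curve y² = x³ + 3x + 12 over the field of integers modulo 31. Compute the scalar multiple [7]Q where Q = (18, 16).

Double-and-add on 7 = (111)₂. Start with Q = (18, 16) for the leading 1-bit.
double: tangent at (18, 16): λ = (3·18² + 3)/(2·16) ≡ 14/1. 1⁻¹ ≡ 1 (mod 31), so λ ≡ 14·1 ≡ 14.
  x = λ² - 18 - 18 = 196 - 36 ≡ 5; y = λ·(18 - 5) - 16 ≡ 11. → (5, 11)
add Q: (5, 11) + (18, 16). λ = (16 - 11)/(18 - 5) ≡ 5/13 mod 31. 13⁻¹ ≡ 12 (mod 31), so λ ≡ 29.
  x = λ² - 5 - 18 = 841 - 23 ≡ 12; y = λ·(5 - 12) - 11 ≡ 3. → (12, 3)
double: tangent at (12, 3): λ = (3·12² + 3)/(2·3) ≡ 1/6. 6⁻¹ ≡ 26 (mod 31), so λ ≡ 1·26 ≡ 26.
  x = λ² - 12 - 12 = 676 - 24 ≡ 1; y = λ·(12 - 1) - 3 ≡ 4. → (1, 4)
add Q: (1, 4) + (18, 16). λ = (16 - 4)/(18 - 1) ≡ 12/17 mod 31. 17⁻¹ ≡ 11 (mod 31), so λ ≡ 8.
  x = λ² - 1 - 18 = 64 - 19 ≡ 14; y = λ·(1 - 14) - 4 ≡ 16. → (14, 16)

(14, 16)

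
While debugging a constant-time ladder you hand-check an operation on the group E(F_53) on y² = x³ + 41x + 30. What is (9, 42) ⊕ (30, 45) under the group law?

(9, 42) + (30, 45). λ = (45 - 42)/(30 - 9) ≡ 3/21 mod 53. 21⁻¹ ≡ 48 (mod 53), so λ ≡ 38.
  x = λ² - 9 - 30 = 1444 - 39 ≡ 27; y = λ·(9 - 27) - 42 ≡ 16. → (27, 16)

(27, 16)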